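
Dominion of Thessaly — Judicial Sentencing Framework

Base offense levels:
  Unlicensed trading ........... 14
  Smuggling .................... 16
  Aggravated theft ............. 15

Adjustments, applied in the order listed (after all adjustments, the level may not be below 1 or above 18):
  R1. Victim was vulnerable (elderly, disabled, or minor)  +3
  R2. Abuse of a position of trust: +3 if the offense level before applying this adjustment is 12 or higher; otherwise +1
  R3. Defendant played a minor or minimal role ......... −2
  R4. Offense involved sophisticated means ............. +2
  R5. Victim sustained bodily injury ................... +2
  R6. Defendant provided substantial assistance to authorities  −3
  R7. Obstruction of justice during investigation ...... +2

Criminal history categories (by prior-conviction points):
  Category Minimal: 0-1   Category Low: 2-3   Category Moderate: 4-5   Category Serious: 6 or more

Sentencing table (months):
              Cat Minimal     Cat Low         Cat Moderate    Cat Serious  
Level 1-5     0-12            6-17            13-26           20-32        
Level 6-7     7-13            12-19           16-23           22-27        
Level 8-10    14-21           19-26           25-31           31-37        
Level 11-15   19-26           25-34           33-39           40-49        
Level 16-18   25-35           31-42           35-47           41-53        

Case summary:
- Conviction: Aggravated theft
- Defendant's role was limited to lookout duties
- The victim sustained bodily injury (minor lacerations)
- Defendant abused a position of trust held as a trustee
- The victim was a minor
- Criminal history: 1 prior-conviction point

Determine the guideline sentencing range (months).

Base offense level for aggravated theft: 15.
R1 applies: 15 + 3 = 18.
R2 applies (level before this adjustment is 18 ≥ 12, so +3): 18 + 3 = 21.
R3 applies: 21 − 2 = 19.
R5 applies: 19 + 2 = 21.
R6 does not apply.
Level 21 exceeds the maximum of 18; capped at 18.
Final offense level: 18.
Criminal history: 1 prior point → Category Minimal (0-1).
Level 18 falls in the 16-18 band.
Grid: Level 16-18 × Category Minimal = 25-35 months.

25-35 months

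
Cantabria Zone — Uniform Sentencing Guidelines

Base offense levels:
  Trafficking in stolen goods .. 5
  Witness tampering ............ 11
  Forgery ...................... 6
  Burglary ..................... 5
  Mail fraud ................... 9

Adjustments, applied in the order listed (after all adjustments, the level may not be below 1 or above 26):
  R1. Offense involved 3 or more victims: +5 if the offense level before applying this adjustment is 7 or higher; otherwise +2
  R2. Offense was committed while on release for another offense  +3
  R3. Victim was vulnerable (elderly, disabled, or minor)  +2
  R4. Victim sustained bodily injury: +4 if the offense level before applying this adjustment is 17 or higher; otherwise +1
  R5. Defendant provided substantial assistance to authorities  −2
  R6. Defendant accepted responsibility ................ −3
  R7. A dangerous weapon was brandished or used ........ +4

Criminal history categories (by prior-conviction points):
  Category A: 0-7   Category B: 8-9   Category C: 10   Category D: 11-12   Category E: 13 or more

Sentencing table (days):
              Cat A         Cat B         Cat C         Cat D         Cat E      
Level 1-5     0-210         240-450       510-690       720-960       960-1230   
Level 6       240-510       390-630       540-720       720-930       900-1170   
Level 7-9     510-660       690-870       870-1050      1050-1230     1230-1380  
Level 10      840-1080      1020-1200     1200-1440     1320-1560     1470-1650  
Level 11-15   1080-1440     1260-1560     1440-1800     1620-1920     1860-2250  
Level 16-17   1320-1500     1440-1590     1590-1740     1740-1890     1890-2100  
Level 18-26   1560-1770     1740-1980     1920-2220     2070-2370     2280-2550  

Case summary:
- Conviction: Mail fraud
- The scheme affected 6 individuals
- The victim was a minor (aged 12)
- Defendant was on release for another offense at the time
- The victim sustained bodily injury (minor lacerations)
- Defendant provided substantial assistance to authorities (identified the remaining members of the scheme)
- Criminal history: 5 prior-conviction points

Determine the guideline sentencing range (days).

1560-1770 days

Base offense level for mail fraud: 9.
R1 applies (level before this adjustment is 9 ≥ 7, so +5): 9 + 5 = 14.
R2 applies: 14 + 3 = 17.
R3 applies: 17 + 2 = 19.
R4 applies (level before this adjustment is 19 ≥ 17, so +4): 19 + 4 = 23.
R5 applies: 23 − 2 = 21.
Final offense level: 21.
Criminal history: 5 prior points → Category A (0-7).
Level 21 falls in the 18-26 band.
Grid: Level 18-26 × Category A = 1560-1770 days.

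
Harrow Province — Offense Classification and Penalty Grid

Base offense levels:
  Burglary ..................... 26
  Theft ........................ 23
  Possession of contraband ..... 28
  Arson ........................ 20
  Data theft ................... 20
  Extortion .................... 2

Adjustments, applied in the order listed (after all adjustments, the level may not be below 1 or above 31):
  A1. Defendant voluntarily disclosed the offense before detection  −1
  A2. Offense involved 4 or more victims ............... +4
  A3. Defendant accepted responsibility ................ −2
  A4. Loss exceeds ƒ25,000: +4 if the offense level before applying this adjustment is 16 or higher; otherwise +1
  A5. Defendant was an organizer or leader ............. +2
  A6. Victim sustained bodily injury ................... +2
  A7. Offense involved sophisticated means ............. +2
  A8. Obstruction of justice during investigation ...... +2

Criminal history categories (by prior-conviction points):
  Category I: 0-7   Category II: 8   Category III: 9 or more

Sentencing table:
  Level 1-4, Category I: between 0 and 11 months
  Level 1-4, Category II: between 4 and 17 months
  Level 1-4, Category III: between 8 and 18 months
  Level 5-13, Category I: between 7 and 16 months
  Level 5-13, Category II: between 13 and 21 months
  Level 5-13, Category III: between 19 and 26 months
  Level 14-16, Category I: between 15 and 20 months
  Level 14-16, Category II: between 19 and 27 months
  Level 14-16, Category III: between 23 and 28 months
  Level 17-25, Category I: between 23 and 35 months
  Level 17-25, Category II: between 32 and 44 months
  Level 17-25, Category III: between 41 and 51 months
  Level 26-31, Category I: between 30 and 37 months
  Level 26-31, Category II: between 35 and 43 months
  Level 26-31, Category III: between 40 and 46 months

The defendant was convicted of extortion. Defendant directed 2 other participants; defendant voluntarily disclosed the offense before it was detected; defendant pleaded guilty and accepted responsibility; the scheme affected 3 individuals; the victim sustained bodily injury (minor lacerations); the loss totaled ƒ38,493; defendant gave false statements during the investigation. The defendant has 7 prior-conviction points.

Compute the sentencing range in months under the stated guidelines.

Base offense level for extortion: 2.
A1 applies: 2 − 1 = 1.
A2 does not apply.
A3 applies: 1 − 2 = -1.
A4 applies (level before this adjustment is -1 < 16, so +1): -1 + 1 = 0.
A5 applies: 0 + 2 = 2.
A6 applies: 2 + 2 = 4.
A7 does not apply.
A8 applies: 4 + 2 = 6.
Final offense level: 6.
Criminal history: 7 prior points → Category I (0-7).
Level 6 falls in the 5-13 band.
Grid: Level 5-13 × Category I = 7-16 months.

7-16 months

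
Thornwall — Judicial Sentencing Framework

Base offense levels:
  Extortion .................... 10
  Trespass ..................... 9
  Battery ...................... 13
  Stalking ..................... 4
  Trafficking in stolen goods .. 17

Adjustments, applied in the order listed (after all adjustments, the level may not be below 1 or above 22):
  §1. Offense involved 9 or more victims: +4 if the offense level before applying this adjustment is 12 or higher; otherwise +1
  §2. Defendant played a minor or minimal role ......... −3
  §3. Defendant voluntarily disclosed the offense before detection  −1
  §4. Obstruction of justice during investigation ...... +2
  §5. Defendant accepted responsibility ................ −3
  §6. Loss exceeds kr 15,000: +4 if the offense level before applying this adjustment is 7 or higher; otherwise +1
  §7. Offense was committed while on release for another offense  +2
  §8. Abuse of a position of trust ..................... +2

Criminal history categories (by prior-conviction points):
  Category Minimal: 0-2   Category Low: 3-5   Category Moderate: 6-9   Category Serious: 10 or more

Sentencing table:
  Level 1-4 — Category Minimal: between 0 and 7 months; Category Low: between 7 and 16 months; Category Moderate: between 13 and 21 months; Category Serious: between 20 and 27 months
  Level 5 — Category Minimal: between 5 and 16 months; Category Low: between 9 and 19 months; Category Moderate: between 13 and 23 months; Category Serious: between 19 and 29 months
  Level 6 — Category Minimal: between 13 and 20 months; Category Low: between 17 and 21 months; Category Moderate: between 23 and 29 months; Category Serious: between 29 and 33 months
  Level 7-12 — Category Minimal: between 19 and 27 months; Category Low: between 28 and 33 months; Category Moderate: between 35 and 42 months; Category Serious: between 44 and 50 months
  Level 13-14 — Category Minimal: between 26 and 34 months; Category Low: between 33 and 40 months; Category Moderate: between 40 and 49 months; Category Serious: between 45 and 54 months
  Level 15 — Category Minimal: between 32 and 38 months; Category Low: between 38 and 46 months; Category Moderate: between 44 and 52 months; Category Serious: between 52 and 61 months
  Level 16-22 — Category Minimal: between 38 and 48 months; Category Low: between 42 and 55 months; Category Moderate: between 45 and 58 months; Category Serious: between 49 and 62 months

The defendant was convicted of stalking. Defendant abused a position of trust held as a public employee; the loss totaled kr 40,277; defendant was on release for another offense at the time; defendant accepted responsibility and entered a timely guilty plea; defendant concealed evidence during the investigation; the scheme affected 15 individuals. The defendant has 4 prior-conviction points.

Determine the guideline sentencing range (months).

28-33 months

Base offense level for stalking: 4.
§1 applies (level before this adjustment is 4 < 12, so +1): 4 + 1 = 5.
§2 does not apply.
§4 applies: 5 + 2 = 7.
§5 applies: 7 − 3 = 4.
§6 applies (level before this adjustment is 4 < 7, so +1): 4 + 1 = 5.
§7 applies: 5 + 2 = 7.
§8 applies: 7 + 2 = 9.
Final offense level: 9.
Criminal history: 4 prior points → Category Low (3-5).
Level 9 falls in the 7-12 band.
Grid: Level 7-12 × Category Low = 28-33 months.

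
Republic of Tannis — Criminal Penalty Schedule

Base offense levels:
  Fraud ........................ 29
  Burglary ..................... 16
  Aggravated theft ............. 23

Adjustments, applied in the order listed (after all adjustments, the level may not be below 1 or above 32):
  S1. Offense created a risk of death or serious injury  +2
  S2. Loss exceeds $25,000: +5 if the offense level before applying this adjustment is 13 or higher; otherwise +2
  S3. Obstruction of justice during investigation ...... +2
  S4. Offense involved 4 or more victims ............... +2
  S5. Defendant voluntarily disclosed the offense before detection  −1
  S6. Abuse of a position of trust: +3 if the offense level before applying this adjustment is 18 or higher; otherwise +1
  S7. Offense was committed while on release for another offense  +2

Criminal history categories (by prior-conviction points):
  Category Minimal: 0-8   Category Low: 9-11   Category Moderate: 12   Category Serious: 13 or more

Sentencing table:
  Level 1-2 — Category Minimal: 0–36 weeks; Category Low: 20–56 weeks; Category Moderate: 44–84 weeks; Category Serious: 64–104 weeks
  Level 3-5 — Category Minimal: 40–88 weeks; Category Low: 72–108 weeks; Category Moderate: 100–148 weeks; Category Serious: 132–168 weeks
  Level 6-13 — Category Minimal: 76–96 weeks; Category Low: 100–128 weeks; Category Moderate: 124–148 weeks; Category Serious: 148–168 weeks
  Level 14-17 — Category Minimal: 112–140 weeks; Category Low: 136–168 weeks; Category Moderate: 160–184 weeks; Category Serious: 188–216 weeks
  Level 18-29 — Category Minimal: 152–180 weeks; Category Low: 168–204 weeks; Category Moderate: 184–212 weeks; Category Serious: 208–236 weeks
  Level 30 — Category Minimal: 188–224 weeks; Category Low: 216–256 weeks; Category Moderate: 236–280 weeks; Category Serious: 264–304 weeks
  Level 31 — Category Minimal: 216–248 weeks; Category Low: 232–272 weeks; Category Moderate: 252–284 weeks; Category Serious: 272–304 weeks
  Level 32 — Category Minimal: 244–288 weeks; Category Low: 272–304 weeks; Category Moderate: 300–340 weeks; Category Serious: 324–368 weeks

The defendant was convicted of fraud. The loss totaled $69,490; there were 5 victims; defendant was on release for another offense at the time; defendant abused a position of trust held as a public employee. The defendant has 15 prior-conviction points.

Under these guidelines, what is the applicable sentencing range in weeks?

324-368 weeks

Base offense level for fraud: 29.
S1 does not apply.
S2 applies (level before this adjustment is 29 ≥ 13, so +5): 29 + 5 = 34.
S4 applies: 34 + 2 = 36.
S5 does not apply.
S6 applies (level before this adjustment is 36 ≥ 18, so +3): 36 + 3 = 39.
S7 applies: 39 + 2 = 41.
Level 41 exceeds the maximum of 32; capped at 32.
Final offense level: 32.
Criminal history: 15 prior points → Category Serious (13+).
Level 32 falls in the 32 band.
Grid: Level 32 × Category Serious = 324-368 weeks.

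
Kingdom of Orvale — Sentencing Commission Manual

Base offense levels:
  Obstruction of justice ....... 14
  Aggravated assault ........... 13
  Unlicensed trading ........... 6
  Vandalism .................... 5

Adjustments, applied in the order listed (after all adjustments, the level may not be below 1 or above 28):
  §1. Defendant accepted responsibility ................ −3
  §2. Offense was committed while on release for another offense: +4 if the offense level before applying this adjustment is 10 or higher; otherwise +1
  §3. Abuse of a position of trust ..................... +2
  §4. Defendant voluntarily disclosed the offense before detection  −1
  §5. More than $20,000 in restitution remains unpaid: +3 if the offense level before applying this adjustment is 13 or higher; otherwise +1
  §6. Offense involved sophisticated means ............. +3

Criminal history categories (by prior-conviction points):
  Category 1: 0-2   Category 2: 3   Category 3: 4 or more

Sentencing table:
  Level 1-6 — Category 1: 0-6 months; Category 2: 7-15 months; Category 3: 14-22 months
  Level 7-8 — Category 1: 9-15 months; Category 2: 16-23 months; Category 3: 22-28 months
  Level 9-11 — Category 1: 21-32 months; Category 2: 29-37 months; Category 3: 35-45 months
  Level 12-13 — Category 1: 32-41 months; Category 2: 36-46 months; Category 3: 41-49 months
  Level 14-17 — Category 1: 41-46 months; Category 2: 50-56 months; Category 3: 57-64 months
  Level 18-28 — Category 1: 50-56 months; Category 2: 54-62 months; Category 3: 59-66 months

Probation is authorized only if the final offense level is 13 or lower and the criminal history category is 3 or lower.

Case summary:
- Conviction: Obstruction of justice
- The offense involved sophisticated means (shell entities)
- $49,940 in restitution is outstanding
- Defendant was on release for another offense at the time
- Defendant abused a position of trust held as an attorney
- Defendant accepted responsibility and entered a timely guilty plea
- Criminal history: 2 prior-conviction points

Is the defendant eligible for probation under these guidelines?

Base offense level for obstruction of justice: 14.
§1 applies: 14 − 3 = 11.
§2 applies (level before this adjustment is 11 ≥ 10, so +4): 11 + 4 = 15.
§3 applies: 15 + 2 = 17.
§4 does not apply.
§5 applies (level before this adjustment is 17 ≥ 13, so +3): 17 + 3 = 20.
§6 applies: 20 + 3 = 23.
Final offense level: 23.
Criminal history: 2 prior points → Category 1 (0-2).
Level 23 falls in the 18-28 band.
Grid: Level 18-28 × Category 1 = 50-56 months.
Probation check: level 23 > 13 and category 1 ≤ 3 → not eligible.

No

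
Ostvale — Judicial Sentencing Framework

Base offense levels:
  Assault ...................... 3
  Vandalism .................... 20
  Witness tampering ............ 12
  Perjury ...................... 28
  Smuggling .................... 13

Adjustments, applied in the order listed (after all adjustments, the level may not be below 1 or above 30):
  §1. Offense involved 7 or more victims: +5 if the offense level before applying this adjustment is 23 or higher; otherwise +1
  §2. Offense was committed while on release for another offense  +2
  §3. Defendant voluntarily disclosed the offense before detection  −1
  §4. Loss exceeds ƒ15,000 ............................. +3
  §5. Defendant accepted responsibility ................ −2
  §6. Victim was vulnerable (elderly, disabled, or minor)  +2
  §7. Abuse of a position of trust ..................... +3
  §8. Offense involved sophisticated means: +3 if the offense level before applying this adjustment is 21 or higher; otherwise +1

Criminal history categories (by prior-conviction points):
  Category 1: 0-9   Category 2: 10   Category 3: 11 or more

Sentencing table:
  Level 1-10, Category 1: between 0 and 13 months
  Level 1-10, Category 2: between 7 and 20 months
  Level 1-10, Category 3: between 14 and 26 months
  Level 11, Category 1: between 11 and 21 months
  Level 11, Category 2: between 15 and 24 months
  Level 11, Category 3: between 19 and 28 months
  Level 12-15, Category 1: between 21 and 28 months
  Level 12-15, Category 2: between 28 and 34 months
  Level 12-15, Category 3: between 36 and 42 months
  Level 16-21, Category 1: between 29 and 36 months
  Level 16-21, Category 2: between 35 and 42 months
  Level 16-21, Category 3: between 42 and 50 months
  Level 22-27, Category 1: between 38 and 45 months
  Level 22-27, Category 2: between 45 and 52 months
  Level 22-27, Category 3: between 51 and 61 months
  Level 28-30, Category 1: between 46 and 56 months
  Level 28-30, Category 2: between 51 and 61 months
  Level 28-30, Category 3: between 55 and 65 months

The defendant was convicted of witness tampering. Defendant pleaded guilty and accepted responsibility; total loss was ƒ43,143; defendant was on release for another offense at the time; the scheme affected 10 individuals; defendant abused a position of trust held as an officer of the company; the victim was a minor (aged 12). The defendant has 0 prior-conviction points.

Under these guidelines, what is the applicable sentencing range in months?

Base offense level for witness tampering: 12.
§1 applies (level before this adjustment is 12 < 23, so +1): 12 + 1 = 13.
§2 applies: 13 + 2 = 15.
§4 applies: 15 + 3 = 18.
§5 applies: 18 − 2 = 16.
§6 applies: 16 + 2 = 18.
§7 applies: 18 + 3 = 21.
Final offense level: 21.
Criminal history: 0 prior points → Category 1 (0-9).
Level 21 falls in the 16-21 band.
Grid: Level 16-21 × Category 1 = 29-36 months.

29-36 months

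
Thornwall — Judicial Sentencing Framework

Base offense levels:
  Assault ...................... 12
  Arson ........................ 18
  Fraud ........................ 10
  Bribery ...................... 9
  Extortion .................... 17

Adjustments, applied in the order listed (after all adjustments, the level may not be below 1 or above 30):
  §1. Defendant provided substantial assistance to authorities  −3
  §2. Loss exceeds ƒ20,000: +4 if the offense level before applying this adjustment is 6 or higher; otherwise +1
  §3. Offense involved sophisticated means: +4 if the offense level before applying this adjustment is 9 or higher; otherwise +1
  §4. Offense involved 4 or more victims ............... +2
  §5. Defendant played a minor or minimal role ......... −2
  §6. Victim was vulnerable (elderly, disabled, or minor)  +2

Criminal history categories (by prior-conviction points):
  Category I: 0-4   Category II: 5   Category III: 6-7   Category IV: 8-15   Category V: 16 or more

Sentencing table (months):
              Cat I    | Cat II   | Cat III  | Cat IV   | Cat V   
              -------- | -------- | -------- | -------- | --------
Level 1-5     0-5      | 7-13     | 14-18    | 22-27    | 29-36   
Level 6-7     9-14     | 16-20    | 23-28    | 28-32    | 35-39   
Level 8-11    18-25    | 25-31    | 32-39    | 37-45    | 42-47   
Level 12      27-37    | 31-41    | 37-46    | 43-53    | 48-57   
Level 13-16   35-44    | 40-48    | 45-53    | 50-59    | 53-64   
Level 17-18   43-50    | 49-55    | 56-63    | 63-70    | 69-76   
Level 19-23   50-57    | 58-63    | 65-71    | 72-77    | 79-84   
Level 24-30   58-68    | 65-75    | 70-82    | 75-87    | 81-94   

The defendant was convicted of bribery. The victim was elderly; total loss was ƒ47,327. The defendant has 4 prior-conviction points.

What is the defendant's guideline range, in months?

35-44 months

Base offense level for bribery: 9.
§1 does not apply.
§2 applies (level before this adjustment is 9 ≥ 6, so +4): 9 + 4 = 13.
§6 applies: 13 + 2 = 15.
Final offense level: 15.
Criminal history: 4 prior points → Category I (0-4).
Level 15 falls in the 13-16 band.
Grid: Level 13-16 × Category I = 35-44 months.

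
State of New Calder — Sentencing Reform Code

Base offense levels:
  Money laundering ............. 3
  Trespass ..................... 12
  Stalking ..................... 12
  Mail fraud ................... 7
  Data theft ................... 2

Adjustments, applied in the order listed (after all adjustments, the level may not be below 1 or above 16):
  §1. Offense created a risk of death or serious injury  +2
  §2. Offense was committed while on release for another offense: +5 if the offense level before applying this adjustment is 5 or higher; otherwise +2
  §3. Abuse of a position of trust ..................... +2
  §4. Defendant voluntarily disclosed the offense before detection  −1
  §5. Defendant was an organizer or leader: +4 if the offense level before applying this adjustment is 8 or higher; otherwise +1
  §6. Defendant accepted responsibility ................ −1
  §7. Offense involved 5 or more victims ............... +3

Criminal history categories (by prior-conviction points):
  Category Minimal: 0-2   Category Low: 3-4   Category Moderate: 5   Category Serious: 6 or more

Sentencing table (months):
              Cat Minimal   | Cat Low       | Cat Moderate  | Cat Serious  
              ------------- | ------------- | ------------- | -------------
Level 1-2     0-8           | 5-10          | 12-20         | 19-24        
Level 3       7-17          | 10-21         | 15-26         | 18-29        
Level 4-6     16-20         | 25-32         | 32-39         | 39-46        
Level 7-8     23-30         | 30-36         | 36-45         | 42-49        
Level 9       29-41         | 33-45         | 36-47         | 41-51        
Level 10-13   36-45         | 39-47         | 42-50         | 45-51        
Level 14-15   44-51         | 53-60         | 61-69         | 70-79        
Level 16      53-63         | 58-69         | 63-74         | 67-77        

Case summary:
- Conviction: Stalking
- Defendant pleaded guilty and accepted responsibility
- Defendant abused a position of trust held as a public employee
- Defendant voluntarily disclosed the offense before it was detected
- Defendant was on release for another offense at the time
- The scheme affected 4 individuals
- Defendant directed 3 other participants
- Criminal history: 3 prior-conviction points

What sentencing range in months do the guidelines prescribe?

Base offense level for stalking: 12.
§1 does not apply.
§2 applies (level before this adjustment is 12 ≥ 5, so +5): 12 + 5 = 17.
§3 applies: 17 + 2 = 19.
§4 applies: 19 − 1 = 18.
§5 applies (level before this adjustment is 18 ≥ 8, so +4): 18 + 4 = 22.
§6 applies: 22 − 1 = 21.
§7 does not apply.
Level 21 exceeds the maximum of 16; capped at 16.
Final offense level: 16.
Criminal history: 3 prior points → Category Low (3-4).
Level 16 falls in the 16 band.
Grid: Level 16 × Category Low = 58-69 months.

58-69 months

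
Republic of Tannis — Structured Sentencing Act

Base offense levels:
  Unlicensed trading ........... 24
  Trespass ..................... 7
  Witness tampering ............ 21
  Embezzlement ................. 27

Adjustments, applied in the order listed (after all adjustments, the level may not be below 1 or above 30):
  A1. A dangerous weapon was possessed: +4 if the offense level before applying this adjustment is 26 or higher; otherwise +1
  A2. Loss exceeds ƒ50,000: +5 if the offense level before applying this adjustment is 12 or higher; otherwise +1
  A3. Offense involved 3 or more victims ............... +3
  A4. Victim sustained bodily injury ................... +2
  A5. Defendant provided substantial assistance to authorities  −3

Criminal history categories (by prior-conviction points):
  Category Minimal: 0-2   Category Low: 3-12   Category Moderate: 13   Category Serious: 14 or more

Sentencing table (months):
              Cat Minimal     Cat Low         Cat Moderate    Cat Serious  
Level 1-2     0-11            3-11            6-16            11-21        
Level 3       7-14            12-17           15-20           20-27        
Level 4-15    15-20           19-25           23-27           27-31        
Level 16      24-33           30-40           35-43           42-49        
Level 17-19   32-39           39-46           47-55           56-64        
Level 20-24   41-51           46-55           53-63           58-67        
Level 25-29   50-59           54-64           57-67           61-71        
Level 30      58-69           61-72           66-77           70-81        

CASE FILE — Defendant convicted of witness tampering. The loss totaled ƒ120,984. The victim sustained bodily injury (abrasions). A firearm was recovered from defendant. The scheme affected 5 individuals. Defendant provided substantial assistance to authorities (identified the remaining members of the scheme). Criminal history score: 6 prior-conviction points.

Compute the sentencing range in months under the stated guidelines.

54-64 months

Base offense level for witness tampering: 21.
A1 applies (level before this adjustment is 21 < 26, so +1): 21 + 1 = 22.
A2 applies (level before this adjustment is 22 ≥ 12, so +5): 22 + 5 = 27.
A3 applies: 27 + 3 = 30.
A4 applies: 30 + 2 = 32.
A5 applies: 32 − 3 = 29.
Final offense level: 29.
Criminal history: 6 prior points → Category Low (3-12).
Level 29 falls in the 25-29 band.
Grid: Level 25-29 × Category Low = 54-64 months.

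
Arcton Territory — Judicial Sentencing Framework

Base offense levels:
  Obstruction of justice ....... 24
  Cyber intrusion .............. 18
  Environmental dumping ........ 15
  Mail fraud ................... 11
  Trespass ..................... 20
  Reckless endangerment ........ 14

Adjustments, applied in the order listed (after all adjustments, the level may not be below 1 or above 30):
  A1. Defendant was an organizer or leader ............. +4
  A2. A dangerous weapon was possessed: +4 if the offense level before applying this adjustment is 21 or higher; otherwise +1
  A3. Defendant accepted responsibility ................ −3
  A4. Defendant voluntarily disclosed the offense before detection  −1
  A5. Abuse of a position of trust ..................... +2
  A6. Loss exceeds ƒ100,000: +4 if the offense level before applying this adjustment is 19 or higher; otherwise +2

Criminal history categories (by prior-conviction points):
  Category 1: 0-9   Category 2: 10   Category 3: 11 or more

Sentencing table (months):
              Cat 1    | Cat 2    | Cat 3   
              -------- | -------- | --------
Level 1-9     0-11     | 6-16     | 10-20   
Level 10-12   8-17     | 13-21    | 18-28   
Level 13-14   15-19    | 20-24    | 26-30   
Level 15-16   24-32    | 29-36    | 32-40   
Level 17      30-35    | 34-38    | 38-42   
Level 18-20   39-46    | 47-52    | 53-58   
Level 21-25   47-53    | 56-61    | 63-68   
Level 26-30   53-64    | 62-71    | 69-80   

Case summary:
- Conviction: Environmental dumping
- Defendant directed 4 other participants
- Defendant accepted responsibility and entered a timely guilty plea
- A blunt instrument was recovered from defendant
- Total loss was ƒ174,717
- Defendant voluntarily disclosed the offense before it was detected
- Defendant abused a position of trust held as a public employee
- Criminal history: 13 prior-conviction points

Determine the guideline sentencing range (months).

53-58 months

Base offense level for environmental dumping: 15.
A1 applies: 15 + 4 = 19.
A2 applies (level before this adjustment is 19 < 21, so +1): 19 + 1 = 20.
A3 applies: 20 − 3 = 17.
A4 applies: 17 − 1 = 16.
A5 applies: 16 + 2 = 18.
A6 applies (level before this adjustment is 18 < 19, so +2): 18 + 2 = 20.
Final offense level: 20.
Criminal history: 13 prior points → Category 3 (11+).
Level 20 falls in the 18-20 band.
Grid: Level 18-20 × Category 3 = 53-58 months.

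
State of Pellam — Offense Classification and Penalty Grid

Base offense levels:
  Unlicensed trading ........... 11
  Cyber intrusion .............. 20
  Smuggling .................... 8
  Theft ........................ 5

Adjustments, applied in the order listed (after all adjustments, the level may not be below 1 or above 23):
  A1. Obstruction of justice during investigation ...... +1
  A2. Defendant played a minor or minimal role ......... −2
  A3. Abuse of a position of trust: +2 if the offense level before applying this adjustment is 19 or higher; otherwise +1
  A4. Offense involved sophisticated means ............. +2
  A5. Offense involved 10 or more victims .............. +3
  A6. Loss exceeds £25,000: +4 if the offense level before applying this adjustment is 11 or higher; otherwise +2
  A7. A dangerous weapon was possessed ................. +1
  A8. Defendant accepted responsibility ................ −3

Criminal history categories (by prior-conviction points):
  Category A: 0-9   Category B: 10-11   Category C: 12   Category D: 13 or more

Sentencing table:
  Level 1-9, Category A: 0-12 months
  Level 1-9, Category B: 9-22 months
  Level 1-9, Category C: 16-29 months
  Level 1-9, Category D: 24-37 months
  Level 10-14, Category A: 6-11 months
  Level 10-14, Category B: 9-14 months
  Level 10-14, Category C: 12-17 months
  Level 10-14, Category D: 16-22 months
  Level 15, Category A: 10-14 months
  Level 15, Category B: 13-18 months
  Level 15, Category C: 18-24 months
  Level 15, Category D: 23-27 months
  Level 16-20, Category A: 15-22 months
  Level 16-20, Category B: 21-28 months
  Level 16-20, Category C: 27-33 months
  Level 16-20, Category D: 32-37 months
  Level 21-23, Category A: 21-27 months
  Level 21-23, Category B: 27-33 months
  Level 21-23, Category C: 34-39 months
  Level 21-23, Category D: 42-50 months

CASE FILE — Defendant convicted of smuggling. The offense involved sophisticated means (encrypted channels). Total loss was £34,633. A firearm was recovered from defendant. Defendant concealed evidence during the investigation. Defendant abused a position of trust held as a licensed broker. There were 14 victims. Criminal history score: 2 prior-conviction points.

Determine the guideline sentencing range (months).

15-22 months

Base offense level for smuggling: 8.
A1 applies: 8 + 1 = 9.
A2 does not apply.
A3 applies (level before this adjustment is 9 < 19, so +1): 9 + 1 = 10.
A4 applies: 10 + 2 = 12.
A5 applies: 12 + 3 = 15.
A6 applies (level before this adjustment is 15 ≥ 11, so +4): 15 + 4 = 19.
A7 applies: 19 + 1 = 20.
A8 does not apply.
Final offense level: 20.
Criminal history: 2 prior points → Category A (0-9).
Level 20 falls in the 16-20 band.
Grid: Level 16-20 × Category A = 15-22 months.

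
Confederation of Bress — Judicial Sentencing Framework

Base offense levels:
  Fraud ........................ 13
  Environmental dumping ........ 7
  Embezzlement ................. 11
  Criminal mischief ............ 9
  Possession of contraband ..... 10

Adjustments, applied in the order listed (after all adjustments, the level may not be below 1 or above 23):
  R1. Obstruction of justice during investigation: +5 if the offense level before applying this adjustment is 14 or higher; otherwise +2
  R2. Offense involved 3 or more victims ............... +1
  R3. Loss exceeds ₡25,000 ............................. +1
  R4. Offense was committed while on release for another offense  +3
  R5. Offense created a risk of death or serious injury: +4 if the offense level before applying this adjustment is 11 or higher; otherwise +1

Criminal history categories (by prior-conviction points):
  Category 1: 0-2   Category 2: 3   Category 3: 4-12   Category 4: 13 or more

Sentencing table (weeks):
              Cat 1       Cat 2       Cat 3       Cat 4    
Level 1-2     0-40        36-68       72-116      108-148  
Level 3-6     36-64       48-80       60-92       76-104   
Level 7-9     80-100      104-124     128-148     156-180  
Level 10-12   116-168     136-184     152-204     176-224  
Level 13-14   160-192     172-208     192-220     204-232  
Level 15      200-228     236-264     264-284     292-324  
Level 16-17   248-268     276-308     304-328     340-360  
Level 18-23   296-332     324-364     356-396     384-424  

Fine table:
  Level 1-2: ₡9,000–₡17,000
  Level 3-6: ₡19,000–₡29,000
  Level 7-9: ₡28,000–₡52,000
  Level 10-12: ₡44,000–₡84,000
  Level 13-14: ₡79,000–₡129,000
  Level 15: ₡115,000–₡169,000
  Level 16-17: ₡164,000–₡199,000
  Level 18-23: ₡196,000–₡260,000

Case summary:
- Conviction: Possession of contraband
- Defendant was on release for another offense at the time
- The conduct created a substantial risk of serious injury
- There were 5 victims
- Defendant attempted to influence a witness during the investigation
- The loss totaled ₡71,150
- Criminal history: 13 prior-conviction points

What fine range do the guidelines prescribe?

Base offense level for possession of contraband: 10.
R1 applies (level before this adjustment is 10 < 14, so +2): 10 + 2 = 12.
R2 applies: 12 + 1 = 13.
R3 applies: 13 + 1 = 14.
R4 applies: 14 + 3 = 17.
R5 applies (level before this adjustment is 17 ≥ 11, so +4): 17 + 4 = 21.
Final offense level: 21.
Level 21 falls in the 18-23 band.
Fine table: Level 18-23 → ₡196,000–₡260,000.

₡196,000–₡260,000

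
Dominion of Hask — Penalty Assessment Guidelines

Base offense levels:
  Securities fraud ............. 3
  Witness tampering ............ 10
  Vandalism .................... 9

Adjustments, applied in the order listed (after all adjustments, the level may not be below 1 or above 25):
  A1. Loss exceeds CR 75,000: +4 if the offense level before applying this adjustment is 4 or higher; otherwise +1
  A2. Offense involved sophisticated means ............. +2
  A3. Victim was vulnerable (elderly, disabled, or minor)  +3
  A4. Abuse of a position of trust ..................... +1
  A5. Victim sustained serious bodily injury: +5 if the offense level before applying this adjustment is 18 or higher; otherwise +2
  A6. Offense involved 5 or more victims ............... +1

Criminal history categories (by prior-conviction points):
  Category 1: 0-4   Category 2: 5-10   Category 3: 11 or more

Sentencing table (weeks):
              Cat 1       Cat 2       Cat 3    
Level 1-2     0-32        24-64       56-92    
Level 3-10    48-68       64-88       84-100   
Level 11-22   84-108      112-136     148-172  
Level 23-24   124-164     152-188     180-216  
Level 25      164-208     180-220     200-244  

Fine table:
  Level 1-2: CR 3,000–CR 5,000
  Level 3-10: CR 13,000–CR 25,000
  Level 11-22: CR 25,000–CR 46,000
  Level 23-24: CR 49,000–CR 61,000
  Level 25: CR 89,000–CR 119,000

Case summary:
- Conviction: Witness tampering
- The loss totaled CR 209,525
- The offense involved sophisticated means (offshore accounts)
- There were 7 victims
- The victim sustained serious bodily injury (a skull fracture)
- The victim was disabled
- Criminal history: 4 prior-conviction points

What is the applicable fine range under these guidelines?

CR 89,000–CR 119,000

Base offense level for witness tampering: 10.
A1 applies (level before this adjustment is 10 ≥ 4, so +4): 10 + 4 = 14.
A2 applies: 14 + 2 = 16.
A3 applies: 16 + 3 = 19.
A5 applies (level before this adjustment is 19 ≥ 18, so +5): 19 + 5 = 24.
A6 applies: 24 + 1 = 25.
Final offense level: 25.
Level 25 falls in the 25 band.
Fine table: Level 25 → CR 89,000–CR 119,000.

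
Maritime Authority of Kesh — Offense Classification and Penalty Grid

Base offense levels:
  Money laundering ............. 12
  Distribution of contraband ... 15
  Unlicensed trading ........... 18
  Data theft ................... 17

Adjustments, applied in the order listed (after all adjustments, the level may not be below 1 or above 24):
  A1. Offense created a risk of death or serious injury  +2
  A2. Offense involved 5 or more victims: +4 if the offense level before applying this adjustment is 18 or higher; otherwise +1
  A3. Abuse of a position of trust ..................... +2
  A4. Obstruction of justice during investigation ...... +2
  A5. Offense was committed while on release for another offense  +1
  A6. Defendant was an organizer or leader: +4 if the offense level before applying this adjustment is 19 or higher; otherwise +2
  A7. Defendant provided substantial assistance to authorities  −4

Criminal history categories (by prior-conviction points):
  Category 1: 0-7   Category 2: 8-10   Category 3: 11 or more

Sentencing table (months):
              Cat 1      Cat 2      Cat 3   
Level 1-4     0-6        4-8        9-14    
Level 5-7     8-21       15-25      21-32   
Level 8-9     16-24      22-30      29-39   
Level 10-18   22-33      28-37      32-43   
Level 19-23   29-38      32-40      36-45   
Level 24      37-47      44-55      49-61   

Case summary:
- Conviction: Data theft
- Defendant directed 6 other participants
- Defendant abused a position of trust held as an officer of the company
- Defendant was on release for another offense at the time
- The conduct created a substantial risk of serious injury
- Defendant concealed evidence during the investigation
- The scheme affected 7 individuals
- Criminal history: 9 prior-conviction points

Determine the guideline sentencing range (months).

Base offense level for data theft: 17.
A1 applies: 17 + 2 = 19.
A2 applies (level before this adjustment is 19 ≥ 18, so +4): 19 + 4 = 23.
A3 applies: 23 + 2 = 25.
A4 applies: 25 + 2 = 27.
A5 applies: 27 + 1 = 28.
A6 applies (level before this adjustment is 28 ≥ 19, so +4): 28 + 4 = 32.
Level 32 exceeds the maximum of 24; capped at 24.
Final offense level: 24.
Criminal history: 9 prior points → Category 2 (8-10).
Level 24 falls in the 24 band.
Grid: Level 24 × Category 2 = 44-55 months.

44-55 months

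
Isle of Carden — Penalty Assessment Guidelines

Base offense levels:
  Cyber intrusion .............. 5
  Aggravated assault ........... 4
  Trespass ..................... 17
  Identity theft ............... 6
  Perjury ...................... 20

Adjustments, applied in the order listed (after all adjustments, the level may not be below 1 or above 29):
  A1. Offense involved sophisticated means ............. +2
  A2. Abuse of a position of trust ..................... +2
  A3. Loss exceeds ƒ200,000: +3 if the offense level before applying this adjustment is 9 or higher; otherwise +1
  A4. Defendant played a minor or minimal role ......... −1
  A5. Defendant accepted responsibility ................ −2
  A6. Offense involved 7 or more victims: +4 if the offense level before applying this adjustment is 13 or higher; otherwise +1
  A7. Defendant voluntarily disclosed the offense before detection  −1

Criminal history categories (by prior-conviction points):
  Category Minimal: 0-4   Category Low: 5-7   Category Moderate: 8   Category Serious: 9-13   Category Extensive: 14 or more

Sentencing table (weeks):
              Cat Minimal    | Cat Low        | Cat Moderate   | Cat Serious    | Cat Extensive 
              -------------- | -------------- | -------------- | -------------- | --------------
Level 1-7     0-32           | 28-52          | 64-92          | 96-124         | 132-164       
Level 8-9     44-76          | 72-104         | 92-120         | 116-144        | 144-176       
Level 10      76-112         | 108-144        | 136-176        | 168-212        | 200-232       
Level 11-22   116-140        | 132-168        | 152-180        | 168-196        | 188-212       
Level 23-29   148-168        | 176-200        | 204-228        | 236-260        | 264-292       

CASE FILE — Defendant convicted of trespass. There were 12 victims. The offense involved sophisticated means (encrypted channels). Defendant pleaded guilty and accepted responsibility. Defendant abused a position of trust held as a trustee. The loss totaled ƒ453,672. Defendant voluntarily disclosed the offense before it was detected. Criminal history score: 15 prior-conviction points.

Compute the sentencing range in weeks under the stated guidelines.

264-292 weeks

Base offense level for trespass: 17.
A1 applies: 17 + 2 = 19.
A2 applies: 19 + 2 = 21.
A3 applies (level before this adjustment is 21 ≥ 9, so +3): 21 + 3 = 24.
A4 does not apply.
A5 applies: 24 − 2 = 22.
A6 applies (level before this adjustment is 22 ≥ 13, so +4): 22 + 4 = 26.
A7 applies: 26 − 1 = 25.
Final offense level: 25.
Criminal history: 15 prior points → Category Extensive (14+).
Level 25 falls in the 23-29 band.
Grid: Level 23-29 × Category Extensive = 264-292 weeks.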